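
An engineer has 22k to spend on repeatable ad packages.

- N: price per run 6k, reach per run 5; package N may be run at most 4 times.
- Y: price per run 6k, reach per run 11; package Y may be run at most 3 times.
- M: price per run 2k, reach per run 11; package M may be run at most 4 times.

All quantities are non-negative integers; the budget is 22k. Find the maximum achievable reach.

Take 2×Y and 4×M: price 20 ≤ 22, reach 2·11 + 4·11 = 66.
M has the best ratio (11/2) and is taken to its limit of 4; remaining capacity is filled optimally with the others.

66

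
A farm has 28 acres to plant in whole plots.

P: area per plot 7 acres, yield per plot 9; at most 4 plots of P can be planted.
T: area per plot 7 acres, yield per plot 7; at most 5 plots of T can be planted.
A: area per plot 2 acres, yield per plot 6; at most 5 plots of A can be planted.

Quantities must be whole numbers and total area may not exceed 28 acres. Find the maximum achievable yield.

48

A has the best ratio (6/2); taking only A gives at most 5×6 = 30 (stopped by the supply cap of 5).
Mixing does better — 2×P and 5×A: area 24 ≤ 28, yield 2·9 + 5·6 = 48.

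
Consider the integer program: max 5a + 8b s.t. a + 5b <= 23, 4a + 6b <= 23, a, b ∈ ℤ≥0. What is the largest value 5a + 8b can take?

The continuous relaxation peaks at (0, 3.83) with value 30.67; rounding to a feasible lattice point costs some objective.
(a,b)=(1,3): 1·1+5·3=16≤23, 4·1+6·3=22≤23, objective 29.
(a,b)=(2,2): 1·2+5·2=12≤23, 4·2+6·2=20≤23, objective 26.
(a,b)=(0,3): 1·0+5·3=15≤23, 4·0+6·3=18≤23, objective 24.
(a,b)=(1,2): 1·1+5·2=11≤23, 4·1+6·2=16≤23, objective 21.
No feasible integer point exceeds 29.

29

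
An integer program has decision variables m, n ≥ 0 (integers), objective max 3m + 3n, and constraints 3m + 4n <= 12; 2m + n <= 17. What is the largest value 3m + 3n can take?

12

(m,n)=(4,0) is feasible, giving 12.
(m,n)=(3,0) is feasible, giving 9.
Maximum is 12 at (m,n)=(4,0).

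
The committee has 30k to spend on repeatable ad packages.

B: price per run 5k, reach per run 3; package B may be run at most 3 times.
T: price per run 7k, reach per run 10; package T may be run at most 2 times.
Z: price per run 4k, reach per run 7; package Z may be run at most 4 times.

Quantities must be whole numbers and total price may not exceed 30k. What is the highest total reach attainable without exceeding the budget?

Z has the best ratio (7/4); taking only Z gives at most 4×7 = 28 (stopped by the supply cap of 4).
Mixing does better — 2×T and 4×Z: price 30 ≤ 30, reach 2·10 + 4·7 = 48.

48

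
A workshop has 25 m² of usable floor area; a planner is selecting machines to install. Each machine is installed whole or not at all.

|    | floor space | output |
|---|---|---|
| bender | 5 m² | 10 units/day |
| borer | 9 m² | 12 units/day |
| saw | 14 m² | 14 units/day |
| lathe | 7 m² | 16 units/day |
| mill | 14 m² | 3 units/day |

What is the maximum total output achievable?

38

Take bender, borer, and lathe: floor space 5 + 9 + 7 = 21 ≤ 25, output 10 + 12 + 16 = 38.
No other feasible combination does better.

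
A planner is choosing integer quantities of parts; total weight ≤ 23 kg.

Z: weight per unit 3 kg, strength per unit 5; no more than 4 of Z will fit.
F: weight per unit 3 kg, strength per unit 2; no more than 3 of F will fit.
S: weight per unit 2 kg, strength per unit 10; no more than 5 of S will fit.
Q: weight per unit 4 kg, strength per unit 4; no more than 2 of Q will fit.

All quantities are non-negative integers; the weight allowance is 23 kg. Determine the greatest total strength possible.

70

Take 4×Z and 5×S: weight 22 ≤ 23, strength 4·5 + 5·10 = 70.
S has the best ratio (10/2) and is taken to its limit of 5; remaining capacity is filled optimally with the others.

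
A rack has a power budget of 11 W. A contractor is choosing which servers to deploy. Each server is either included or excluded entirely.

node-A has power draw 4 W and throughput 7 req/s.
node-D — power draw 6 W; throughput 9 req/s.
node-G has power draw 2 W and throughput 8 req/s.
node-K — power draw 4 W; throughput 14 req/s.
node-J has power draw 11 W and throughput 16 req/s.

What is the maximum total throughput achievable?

29

node-G + node-K: power draw 2 + 4 = 6 ≤ 11, throughput 8 + 14 = 22.
node-A + node-G + node-K: power draw 4 + 2 + 4 = 10 ≤ 11, throughput 7 + 8 + 14 = 29.
node-D + node-K: power draw 6 + 4 = 10 ≤ 11, throughput 9 + 14 = 23.
Best is node-A, node-G, and node-K with total throughput 29.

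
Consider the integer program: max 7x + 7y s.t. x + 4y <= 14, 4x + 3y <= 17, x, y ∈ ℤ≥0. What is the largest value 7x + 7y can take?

(x,y)=(2,3): 1·2+4·3=14≤14, 4·2+3·3=17≤17, objective 35.
(x,y)=(1,3): 1·1+4·3=13≤14, 4·1+3·3=13≤17, objective 28.
The best lattice point is (2,3), giving 35.

35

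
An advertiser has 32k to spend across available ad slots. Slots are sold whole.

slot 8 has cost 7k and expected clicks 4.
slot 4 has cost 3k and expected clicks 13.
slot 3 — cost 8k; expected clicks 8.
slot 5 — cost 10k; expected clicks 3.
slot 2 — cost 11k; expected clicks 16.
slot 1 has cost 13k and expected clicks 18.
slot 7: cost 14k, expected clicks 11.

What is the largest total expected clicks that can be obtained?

47

Allowing fractional choices, the relaxed optimum would be about 52.0, but ad slots are indivisible.
slot 4 + slot 2 + slot 1: cost 3 + 11 + 13 = 27 ≤ 32, expected clicks 13 + 16 + 18 = 47.
slot 8 + slot 4 + slot 3 + slot 1: cost 7 + 3 + 8 + 13 = 31 ≤ 32, expected clicks 4 + 13 + 8 + 18 = 43.
Best is slot 4, slot 2, and slot 1 with total expected clicks 47.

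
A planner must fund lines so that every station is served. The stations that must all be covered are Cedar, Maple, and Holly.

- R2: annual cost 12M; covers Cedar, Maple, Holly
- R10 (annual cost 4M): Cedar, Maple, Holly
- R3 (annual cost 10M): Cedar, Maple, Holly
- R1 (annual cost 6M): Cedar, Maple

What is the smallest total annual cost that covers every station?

4

R10 alone covers Cedar, Maple, Holly — every station.
Total annual cost: 4.
No cover costs less than 4.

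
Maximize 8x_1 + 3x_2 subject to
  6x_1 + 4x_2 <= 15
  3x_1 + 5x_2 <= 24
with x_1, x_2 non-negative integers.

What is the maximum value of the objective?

16

(x_1,x_2)=(2,0): 6·2+4·0=12≤15, 3·2+5·0=6≤24, objective 16.
(x_1,x_2)=(1,1): 6·1+4·1=10≤15, 3·1+5·1=8≤24, objective 11.
(x_1,x_2)=(1,0): 6·1+4·0=6≤15, 3·1+5·0=3≤24, objective 8.
The best lattice point is (2,0), giving 16.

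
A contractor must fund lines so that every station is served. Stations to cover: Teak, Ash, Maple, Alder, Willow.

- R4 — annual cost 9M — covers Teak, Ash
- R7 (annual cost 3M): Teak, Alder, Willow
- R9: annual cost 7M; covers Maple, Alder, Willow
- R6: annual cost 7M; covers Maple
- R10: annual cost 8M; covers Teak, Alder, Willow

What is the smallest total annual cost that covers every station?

The greedy cost-per-new-station heuristic would pick R7, R9, and R4 for 19, but a cheaper cover exists.
Choose R4 and R9: together they cover Teak, Ash, Maple, Alder, Willow — every station.
Total annual cost: 9 + 7 = 16.
No cover costs less than 16.

16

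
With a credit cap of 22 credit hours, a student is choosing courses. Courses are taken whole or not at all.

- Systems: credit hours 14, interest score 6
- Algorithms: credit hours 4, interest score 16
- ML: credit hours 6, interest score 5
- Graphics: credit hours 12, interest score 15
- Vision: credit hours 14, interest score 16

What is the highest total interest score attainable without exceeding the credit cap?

36

Algorithms + Vision: credit hours 4 + 14 = 18 ≤ 22, interest score 16 + 16 = 32.
Algorithms + ML + Graphics: credit hours 4 + 6 + 12 = 22 ≤ 22, interest score 16 + 5 + 15 = 36.
Best is Algorithms, ML, and Graphics with total interest score 36.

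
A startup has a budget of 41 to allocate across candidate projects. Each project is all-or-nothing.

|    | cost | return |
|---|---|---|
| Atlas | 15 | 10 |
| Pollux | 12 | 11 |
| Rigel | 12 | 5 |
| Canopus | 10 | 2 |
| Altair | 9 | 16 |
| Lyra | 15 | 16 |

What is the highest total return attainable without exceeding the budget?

Allowing fractional choices, the relaxed optimum would be about 46.3, but projects are indivisible.
Pollux + Altair + Lyra: cost 12 + 9 + 15 = 36 ≤ 41, return 11 + 16 + 16 = 43.
Atlas + Altair + Lyra: cost 15 + 9 + 15 = 39 ≤ 41, return 10 + 16 + 16 = 42.
Best is Pollux, Altair, and Lyra with total return 43.

43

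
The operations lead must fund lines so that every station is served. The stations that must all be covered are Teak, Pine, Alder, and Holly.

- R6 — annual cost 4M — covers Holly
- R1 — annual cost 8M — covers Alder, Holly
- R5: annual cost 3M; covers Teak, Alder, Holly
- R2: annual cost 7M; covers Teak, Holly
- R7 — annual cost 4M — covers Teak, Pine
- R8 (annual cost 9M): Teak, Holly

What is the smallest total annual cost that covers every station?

Choose R5 and R7: together they cover Teak, Pine, Alder, Holly — every station.
Total annual cost: 3 + 4 = 7.
No cover costs less than 7.

7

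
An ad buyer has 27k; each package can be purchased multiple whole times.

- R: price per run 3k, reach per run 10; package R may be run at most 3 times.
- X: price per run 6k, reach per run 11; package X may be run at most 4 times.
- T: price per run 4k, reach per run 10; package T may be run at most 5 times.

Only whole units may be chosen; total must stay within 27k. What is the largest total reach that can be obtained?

R has the best ratio (10/3); taking only R gives at most 3×10 = 30 (stopped by the supply cap of 3).
Mixing does better — 3×R, 1×X, and 3×T: price 27 ≤ 27, reach 3·10 + 1·11 + 3·10 = 71.

71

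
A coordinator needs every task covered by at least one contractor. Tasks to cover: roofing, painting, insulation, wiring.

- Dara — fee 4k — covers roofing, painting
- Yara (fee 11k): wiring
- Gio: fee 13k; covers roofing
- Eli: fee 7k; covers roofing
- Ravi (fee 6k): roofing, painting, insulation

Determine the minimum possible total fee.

17

This is a weighted set-cover instance.
The greedy cost-per-new-task heuristic would pick Dara, Ravi, and Yara for 21, but a cheaper cover exists.
Choose Yara and Ravi: together they cover roofing, painting, insulation, wiring — every task.
Total fee: 11 + 6 = 17.
No cover costs less than 17.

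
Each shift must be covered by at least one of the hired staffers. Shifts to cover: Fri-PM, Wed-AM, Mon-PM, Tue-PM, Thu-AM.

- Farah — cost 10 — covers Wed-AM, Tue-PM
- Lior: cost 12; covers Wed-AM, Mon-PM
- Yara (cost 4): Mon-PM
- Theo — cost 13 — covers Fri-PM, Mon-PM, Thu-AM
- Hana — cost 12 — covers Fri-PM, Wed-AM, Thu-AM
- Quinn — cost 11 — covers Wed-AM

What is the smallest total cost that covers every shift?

23

Choose Farah and Theo: together they cover Fri-PM, Wed-AM, Mon-PM, Tue-PM, Thu-AM — every shift.
Total cost: 10 + 13 = 23.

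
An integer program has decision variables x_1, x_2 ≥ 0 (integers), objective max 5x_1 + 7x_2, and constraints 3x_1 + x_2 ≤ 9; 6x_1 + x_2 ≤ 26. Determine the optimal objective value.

63

(x_1,x_2)=(0,9) is feasible, giving 63.
(x_1,x_2)=(0,8) is feasible, giving 56.
No feasible integer point exceeds 63.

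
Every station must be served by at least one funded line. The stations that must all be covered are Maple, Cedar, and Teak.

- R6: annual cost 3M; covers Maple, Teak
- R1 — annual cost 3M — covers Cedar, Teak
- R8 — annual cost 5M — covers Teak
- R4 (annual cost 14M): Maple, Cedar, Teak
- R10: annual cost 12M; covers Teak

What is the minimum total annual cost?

6

This is an integer covering problem.
Choose R6 and R1: together they cover Maple, Cedar, Teak — every station.
Total annual cost: 3 + 3 = 6.
No cover costs less than 6.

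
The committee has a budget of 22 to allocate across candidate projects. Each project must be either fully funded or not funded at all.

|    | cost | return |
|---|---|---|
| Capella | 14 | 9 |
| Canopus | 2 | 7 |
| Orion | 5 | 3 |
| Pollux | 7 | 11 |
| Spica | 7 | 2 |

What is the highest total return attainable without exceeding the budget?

Allowing fractional choices, the relaxed optimum would be about 26.4, but projects are indivisible.
Canopus + Orion + Pollux + Spica: cost 2 + 5 + 7 + 7 = 21 ≤ 22, return 7 + 3 + 11 + 2 = 23.
Canopus + Orion + Pollux: cost 2 + 5 + 7 = 14 ≤ 22, return 7 + 3 + 11 = 21.
Canopus + Pollux + Spica: cost 2 + 7 + 7 = 16 ≤ 22, return 7 + 11 + 2 = 20.
Best is Canopus, Orion, Pollux, and Spica with total return 23.

23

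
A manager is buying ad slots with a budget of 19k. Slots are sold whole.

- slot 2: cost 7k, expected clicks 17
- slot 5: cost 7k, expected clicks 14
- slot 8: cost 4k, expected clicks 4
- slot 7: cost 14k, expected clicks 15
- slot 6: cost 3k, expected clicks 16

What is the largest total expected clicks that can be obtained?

slot 2 + slot 5 + slot 8: cost 7 + 7 + 4 = 18 ≤ 19, expected clicks 17 + 14 + 4 = 35.
slot 2 + slot 5 + slot 6: cost 7 + 7 + 3 = 17 ≤ 19, expected clicks 17 + 14 + 16 = 47.
slot 2 + slot 8 + slot 6: cost 7 + 4 + 3 = 14 ≤ 19, expected clicks 17 + 4 + 16 = 37.
Best is slot 2, slot 5, and slot 6 with total expected clicks 47.

47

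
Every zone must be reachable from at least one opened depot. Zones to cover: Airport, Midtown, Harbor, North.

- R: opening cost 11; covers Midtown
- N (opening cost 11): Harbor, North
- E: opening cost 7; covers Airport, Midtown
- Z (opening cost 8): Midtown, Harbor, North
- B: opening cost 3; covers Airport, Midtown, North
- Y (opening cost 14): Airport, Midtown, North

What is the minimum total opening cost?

This is a weighted set-cover instance.
Choose Z and B: together they cover Airport, Midtown, Harbor, North — every zone.
Total opening cost: 8 + 3 = 11.
No cover costs less than 11.

11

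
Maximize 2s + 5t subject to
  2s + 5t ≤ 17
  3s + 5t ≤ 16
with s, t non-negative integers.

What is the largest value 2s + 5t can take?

15

(s,t)=(0,3): 2·0+5·3=15≤17, 3·0+5·3=15≤16, objective 15.
(s,t)=(1,2): 2·1+5·2=12≤17, 3·1+5·2=13≤16, objective 12.
(s,t)=(0,2): 2·0+5·2=10≤17, 3·0+5·2=10≤16, objective 10.
No feasible integer point exceeds 15.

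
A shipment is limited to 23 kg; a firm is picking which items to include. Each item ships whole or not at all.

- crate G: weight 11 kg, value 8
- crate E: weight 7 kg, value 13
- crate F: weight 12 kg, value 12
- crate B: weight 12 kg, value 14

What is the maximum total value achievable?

Treat it as a binary knapsack problem.
crate E + crate B: weight 7 + 12 = 19 ≤ 23, value 13 + 14 = 27.
crate E + crate F: weight 7 + 12 = 19 ≤ 23, value 13 + 12 = 25.
Best is crate E and crate B with total value 27.

27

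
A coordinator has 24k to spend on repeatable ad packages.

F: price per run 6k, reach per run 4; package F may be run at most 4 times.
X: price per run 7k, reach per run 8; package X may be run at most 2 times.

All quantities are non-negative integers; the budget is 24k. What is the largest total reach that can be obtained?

Take 1×F and 2×X: price 20 ≤ 24, reach 1·4 + 2·8 = 20.
X has the best ratio (8/7) and is taken to its limit of 2; remaining capacity is filled optimally with the others.

20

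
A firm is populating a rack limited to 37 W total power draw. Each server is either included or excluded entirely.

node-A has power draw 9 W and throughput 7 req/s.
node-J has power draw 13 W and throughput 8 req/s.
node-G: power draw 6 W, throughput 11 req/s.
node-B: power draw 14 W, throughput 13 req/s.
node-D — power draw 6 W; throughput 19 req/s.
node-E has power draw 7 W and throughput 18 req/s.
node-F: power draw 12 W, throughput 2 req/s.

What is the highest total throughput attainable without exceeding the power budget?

61

Allowing fractional choices, the relaxed optimum would be about 64.1, but servers are indivisible.
node-G + node-B + node-D + node-E: power draw 6 + 14 + 6 + 7 = 33 ≤ 37, throughput 11 + 13 + 19 + 18 = 61.
node-A + node-B + node-D + node-E: power draw 9 + 14 + 6 + 7 = 36 ≤ 37, throughput 7 + 13 + 19 + 18 = 57.
Best is node-G, node-B, node-D, and node-E with total throughput 61.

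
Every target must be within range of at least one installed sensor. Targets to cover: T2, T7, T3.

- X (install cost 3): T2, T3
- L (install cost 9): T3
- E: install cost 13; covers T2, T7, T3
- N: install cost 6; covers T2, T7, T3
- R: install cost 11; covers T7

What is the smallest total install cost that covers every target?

N alone covers T2, T7, T3 — every target.
Total install cost: 6.

6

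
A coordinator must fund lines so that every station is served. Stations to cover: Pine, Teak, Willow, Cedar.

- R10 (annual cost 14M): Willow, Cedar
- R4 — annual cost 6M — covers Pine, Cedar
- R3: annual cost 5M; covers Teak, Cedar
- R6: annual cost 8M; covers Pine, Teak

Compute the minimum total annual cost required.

Choose R10 and R6: together they cover Pine, Teak, Willow, Cedar — every station.
Total annual cost: 14 + 8 = 22.

22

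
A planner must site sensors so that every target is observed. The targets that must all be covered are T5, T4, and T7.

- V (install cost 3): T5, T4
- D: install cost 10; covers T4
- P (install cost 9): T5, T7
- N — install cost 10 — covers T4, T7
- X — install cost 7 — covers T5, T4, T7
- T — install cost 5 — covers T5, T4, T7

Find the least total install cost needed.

5

The greedy cost-per-new-target heuristic would pick V and T for 8, but a cheaper cover exists.
T alone covers T5, T4, T7 — every target.
Total install cost: 5.
No cover costs less than 5.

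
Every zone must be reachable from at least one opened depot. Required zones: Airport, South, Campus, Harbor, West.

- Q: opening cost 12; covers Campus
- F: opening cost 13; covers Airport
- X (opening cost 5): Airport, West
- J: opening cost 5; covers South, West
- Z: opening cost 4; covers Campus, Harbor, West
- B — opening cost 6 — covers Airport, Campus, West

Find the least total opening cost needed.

14

Choose X, J, and Z: together they cover Airport, South, Campus, Harbor, West — every zone.
Total opening cost: 5 + 5 + 4 = 14.
No cover costs less than 14.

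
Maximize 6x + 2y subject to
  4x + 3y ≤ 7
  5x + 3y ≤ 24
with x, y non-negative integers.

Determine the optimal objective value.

8

Relaxing integrality, the LP optimum is 10.50 at (x,y) = (1.75, 0), which is not an integer point.
(x,y)=(1,1): 4·1+3·1=7≤7, 5·1+3·1=8≤24, objective 8.
(x,y)=(1,0): 4·1+3·0=4≤7, 5·1+3·0=5≤24, objective 6.
The best lattice point is (1,1), giving 8.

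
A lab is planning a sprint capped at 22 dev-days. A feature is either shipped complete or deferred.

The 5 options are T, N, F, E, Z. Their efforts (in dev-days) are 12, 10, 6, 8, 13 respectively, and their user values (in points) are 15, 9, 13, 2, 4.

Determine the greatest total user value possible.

28

Allowing fractional choices, the relaxed optimum would be about 31.6, but features are indivisible.
T + F: effort 12 + 6 = 18 ≤ 22, user value 15 + 13 = 28.
N + F: effort 10 + 6 = 16 ≤ 22, user value 9 + 13 = 22.
T + N: effort 12 + 10 = 22 ≤ 22, user value 15 + 9 = 24.
Best is T and F with total user value 28.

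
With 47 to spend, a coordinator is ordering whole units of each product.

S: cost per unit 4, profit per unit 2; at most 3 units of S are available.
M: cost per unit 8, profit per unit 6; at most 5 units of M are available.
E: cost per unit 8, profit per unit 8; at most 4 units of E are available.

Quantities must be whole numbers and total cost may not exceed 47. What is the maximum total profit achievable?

40

This is a bounded integer knapsack.
E has the best ratio (8/8); taking only E gives at most 4×8 = 32 (stopped by the supply cap of 4).
Mixing does better — 1×S, 1×M, and 4×E: cost 44 ≤ 47, profit 1·2 + 1·6 + 4·8 = 40.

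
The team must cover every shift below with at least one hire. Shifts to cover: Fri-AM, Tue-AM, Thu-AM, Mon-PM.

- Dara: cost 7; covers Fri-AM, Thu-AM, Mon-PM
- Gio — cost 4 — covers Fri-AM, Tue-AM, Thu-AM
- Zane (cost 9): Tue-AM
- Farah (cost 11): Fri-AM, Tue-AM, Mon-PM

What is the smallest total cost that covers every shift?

11

This is a weighted set-cover instance.
Choose Dara and Gio: together they cover Fri-AM, Tue-AM, Thu-AM, Mon-PM — every shift.
Total cost: 7 + 4 = 11.
No cover costs less than 11.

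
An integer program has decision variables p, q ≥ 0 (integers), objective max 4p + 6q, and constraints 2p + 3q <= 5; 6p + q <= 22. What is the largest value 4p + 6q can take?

(p,q)=(1,1): 2·1+3·1=5≤5, 6·1+1·1=7≤22, objective 10.
(p,q)=(2,0): 2·2+3·0=4≤5, 6·2+1·0=12≤22, objective 8.
(p,q)=(0,1): 2·0+3·1=3≤5, 6·0+1·1=1≤22, objective 6.
No feasible integer point exceeds 10.

10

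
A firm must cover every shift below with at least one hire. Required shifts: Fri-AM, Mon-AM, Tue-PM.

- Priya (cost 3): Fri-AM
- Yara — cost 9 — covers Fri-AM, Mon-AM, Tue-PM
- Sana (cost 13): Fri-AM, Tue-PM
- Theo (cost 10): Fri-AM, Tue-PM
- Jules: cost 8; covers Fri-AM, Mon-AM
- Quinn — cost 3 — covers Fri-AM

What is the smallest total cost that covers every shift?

9

Yara alone covers Fri-AM, Mon-AM, Tue-PM — every shift.
Total cost: 9.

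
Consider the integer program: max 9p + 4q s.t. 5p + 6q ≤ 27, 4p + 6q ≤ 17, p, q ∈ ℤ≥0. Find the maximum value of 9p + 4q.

36

(p,q)=(4,0): 5·4+6·0=20≤27, 4·4+6·0=16≤17, objective 36.
(p,q)=(3,0): 5·3+6·0=15≤27, 4·3+6·0=12≤17, objective 27.
Maximum is 36 at (p,q)=(4,0).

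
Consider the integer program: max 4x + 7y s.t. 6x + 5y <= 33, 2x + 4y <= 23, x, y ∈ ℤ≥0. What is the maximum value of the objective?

39

(x,y)=(1,5) is feasible, giving 39.
(x,y)=(2,4) is feasible, giving 36.
(x,y)=(0,5) is feasible, giving 35.
The best lattice point is (1,5), giving 39.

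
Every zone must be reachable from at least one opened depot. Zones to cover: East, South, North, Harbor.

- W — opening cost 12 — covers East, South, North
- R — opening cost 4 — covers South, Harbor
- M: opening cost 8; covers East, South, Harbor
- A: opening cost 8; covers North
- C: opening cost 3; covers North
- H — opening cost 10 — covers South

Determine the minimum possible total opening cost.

The greedy cost-per-new-zone heuristic would pick R, C, and M for 15, but a cheaper cover exists.
Choose M and C: together they cover East, South, North, Harbor — every zone.
Total opening cost: 8 + 3 = 11.
No cover costs less than 11.

11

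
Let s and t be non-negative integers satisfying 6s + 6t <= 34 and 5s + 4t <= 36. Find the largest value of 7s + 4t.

35

Relaxing integrality, the LP optimum is 39.67 at (s,t) = (5.67, 0), which is not an integer point.
(s,t)=(5,0): 6·5+6·0=30≤34, 5·5+4·0=25≤36, objective 35.
(s,t)=(4,1): 6·4+6·1=30≤34, 5·4+4·1=24≤36, objective 32.
(s,t)=(4,0): 6·4+6·0=24≤34, 5·4+4·0=20≤36, objective 28.
No feasible integer point exceeds 35.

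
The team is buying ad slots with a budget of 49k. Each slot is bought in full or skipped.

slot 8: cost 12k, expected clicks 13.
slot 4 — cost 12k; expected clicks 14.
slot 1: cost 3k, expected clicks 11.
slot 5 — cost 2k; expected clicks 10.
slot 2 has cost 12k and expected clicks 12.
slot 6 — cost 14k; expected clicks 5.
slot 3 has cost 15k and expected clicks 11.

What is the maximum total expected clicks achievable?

60

This is an integer program with binary decision variables.
slot 8 + slot 4 + slot 1 + slot 5 + slot 3: cost 12 + 12 + 3 + 2 + 15 = 44 ≤ 49, expected clicks 13 + 14 + 11 + 10 + 11 = 59.
slot 4 + slot 1 + slot 5 + slot 2 + slot 3: cost 12 + 3 + 2 + 12 + 15 = 44 ≤ 49, expected clicks 14 + 11 + 10 + 12 + 11 = 58.
slot 8 + slot 4 + slot 1 + slot 5 + slot 2: cost 12 + 12 + 3 + 2 + 12 = 41 ≤ 49, expected clicks 13 + 14 + 11 + 10 + 12 = 60.
Best is slot 8, slot 4, slot 1, slot 5, and slot 2 with total expected clicks 60.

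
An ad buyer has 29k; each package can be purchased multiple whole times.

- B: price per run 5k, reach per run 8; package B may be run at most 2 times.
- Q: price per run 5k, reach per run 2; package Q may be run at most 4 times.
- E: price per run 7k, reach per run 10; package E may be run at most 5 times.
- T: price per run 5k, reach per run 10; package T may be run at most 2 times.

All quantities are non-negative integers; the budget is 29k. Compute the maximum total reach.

48

T has the best ratio (10/5); taking only T gives at most 2×10 = 20 (stopped by the supply cap of 2).
Mixing does better — 1×B, 2×E, and 2×T: price 29 ≤ 29, reach 1·8 + 2·10 + 2·10 = 48.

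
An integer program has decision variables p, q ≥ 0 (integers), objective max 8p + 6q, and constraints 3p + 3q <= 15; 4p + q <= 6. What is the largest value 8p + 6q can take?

(p,q)=(0,5): 3·0+3·5=15≤15, 4·0+1·5=5≤6, objective 30.
(p,q)=(0,4): 3·0+3·4=12≤15, 4·0+1·4=4≤6, objective 24.
(p,q)=(0,3): 3·0+3·3=9≤15, 4·0+1·3=3≤6, objective 18.
Maximum is 30 at (p,q)=(0,5).

30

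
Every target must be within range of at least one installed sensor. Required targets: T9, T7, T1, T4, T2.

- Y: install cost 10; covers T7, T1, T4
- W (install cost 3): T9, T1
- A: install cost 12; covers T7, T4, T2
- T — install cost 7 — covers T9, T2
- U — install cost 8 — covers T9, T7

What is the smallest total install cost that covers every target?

15

Choose W and A: together they cover T9, T7, T1, T4, T2 — every target.
Total install cost: 3 + 12 = 15.
No cover costs less than 15.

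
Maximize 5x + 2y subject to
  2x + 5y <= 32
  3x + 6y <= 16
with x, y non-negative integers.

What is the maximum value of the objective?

(x,y)=(5,0): 2·5+5·0=10≤32, 3·5+6·0=15≤16, objective 25.
(x,y)=(4,0): 2·4+5·0=8≤32, 3·4+6·0=12≤16, objective 20.
No feasible integer point exceeds 25.

25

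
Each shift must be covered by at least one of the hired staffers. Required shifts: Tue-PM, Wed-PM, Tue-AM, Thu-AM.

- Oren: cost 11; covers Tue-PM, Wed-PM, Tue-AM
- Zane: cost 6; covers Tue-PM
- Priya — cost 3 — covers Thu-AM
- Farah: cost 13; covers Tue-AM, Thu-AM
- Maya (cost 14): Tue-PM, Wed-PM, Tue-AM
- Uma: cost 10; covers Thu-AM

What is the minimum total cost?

14

This is a weighted set-cover instance.
Choose Oren and Priya: together they cover Tue-PM, Wed-PM, Tue-AM, Thu-AM — every shift.
Total cost: 11 + 3 = 14.
No cover costs less than 14.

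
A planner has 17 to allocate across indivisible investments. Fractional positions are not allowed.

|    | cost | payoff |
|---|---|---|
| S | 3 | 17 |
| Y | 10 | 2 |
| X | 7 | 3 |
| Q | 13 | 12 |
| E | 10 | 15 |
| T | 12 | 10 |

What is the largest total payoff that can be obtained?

32

Allowing fractional choices, the relaxed optimum would be about 35.7, but investments are indivisible.
S + Q: cost 3 + 13 = 16 ≤ 17, payoff 17 + 12 = 29.
S + E: cost 3 + 10 = 13 ≤ 17, payoff 17 + 15 = 32.
Best is S and E with total payoff 32.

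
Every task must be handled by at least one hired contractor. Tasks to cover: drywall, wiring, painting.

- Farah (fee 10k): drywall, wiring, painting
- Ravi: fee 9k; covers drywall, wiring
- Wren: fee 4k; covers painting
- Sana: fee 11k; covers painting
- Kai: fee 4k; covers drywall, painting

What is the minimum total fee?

The greedy cost-per-new-task heuristic would pick Kai and Ravi for 13, but a cheaper cover exists.
Farah alone covers drywall, wiring, painting — every task.
Total fee: 10.
No cover costs less than 10.

10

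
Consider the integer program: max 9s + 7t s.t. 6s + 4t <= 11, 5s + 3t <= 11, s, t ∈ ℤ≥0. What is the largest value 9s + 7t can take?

16

(s,t)=(1,1): 6·1+4·1=10≤11, 5·1+3·1=8≤11, objective 16.
(s,t)=(0,2): 6·0+4·2=8≤11, 5·0+3·2=6≤11, objective 14.
No feasible integer point exceeds 16.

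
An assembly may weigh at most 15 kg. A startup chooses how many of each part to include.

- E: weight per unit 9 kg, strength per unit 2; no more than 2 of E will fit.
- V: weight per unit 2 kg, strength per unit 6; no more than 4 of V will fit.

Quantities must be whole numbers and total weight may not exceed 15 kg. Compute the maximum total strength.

24

Take 4×V: weight 8 ≤ 15, strength 4·6 = 24.
V has the best ratio (6/2) and is taken to its limit of 4; remaining capacity is filled optimally with the others.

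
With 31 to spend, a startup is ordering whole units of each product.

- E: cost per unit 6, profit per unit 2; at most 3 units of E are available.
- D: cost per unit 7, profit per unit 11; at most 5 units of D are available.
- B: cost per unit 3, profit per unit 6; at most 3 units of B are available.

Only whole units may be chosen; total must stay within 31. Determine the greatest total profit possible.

B has the best ratio (6/3); taking only B gives at most 3×6 = 18 (stopped by the supply cap of 3).
Mixing does better — 3×D and 3×B: cost 30 ≤ 31, profit 3·11 + 3·6 = 51.

51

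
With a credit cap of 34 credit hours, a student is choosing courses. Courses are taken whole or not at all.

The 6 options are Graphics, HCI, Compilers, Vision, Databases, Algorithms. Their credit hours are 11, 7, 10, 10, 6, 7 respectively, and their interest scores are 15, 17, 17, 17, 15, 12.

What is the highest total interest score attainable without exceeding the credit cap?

66

Take HCI, Compilers, Vision, and Databases: credit hours 7 + 10 + 10 + 6 = 33 ≤ 34, interest score 17 + 17 + 17 + 15 = 66.
No other feasible combination does better.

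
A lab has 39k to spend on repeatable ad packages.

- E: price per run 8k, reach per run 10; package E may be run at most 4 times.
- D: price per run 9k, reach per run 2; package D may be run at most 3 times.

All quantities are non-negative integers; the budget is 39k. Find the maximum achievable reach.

40

E has the best ratio (10/8); taking only E gives at most 4×10 = 40 (stopped by the price limit).
Optimal: 4×E: price 32 ≤ 39, reach 4·10 = 40.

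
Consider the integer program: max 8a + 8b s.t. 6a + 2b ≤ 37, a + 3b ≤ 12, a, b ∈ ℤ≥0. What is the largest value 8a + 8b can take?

56

(a,b)=(5,2): 6·5+2·2=34≤37, 1·5+3·2=11≤12, objective 56.
(a,b)=(5,1): 6·5+2·1=32≤37, 1·5+3·1=8≤12, objective 48.
(a,b)=(4,2): 6·4+2·2=28≤37, 1·4+3·2=10≤12, objective 48.
(a,b)=(4,1): 6·4+2·1=26≤37, 1·4+3·1=7≤12, objective 40.
Maximum is 56 at (a,b)=(5,2).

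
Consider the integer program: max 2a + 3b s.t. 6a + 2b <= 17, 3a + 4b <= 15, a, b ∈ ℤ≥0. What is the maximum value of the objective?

Relaxing integrality, the LP optimum is 11.25 at (a,b) = (0, 3.75), which is not an integer point.
(a,b)=(1,3): 6·1+2·3=12≤17, 3·1+4·3=15≤15, objective 11.
(a,b)=(2,2): 6·2+2·2=16≤17, 3·2+4·2=14≤15, objective 10.
(a,b)=(0,3): 6·0+2·3=6≤17, 3·0+4·3=12≤15, objective 9.
Maximum is 11 at (a,b)=(1,3).

11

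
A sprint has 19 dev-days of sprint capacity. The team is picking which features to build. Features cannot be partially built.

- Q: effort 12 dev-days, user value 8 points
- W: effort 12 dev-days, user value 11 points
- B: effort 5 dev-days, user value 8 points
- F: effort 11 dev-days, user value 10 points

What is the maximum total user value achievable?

B + F: effort 5 + 11 = 16 ≤ 19, user value 8 + 10 = 18.
W + B: effort 12 + 5 = 17 ≤ 19, user value 11 + 8 = 19.
Best is W and B with total user value 19.

19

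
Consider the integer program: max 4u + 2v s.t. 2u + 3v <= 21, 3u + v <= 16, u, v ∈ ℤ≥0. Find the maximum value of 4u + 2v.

(u,v)=(4,4) is feasible, giving 24.
(u,v)=(4,3) is feasible, giving 22.
(u,v)=(3,5) is feasible, giving 22.
(u,v)=(3,4) is feasible, giving 20.
Maximum is 24 at (u,v)=(4,4).

24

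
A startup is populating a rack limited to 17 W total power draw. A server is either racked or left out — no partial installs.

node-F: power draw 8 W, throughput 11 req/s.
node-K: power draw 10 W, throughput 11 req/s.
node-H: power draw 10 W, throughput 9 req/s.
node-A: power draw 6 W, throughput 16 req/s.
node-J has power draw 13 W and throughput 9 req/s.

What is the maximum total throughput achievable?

27

Treat it as a binary knapsack problem.
Take node-F and node-A: power draw 8 + 6 = 14 ≤ 17, throughput 11 + 16 = 27.
No feasible combination exceeds this.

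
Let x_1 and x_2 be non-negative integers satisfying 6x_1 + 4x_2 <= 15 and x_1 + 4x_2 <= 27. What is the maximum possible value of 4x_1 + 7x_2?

The continuous relaxation peaks at (0, 3.75) with value 26.25; rounding to a feasible lattice point costs some objective.
(x_1,x_2)=(0,3): 6·0+4·3=12≤15, 1·0+4·3=12≤27, objective 21.
(x_1,x_2)=(1,2): 6·1+4·2=14≤15, 1·1+4·2=9≤27, objective 18.
(x_1,x_2)=(0,2): 6·0+4·2=8≤15, 1·0+4·2=8≤27, objective 14.
The best lattice point is (0,3), giving 21.

21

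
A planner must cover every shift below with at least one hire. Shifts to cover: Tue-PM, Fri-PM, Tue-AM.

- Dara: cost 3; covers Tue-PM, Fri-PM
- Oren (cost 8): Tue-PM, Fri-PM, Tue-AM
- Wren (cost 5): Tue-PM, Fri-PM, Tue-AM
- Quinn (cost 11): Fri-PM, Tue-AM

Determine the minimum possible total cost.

5

Wren alone covers Tue-PM, Fri-PM, Tue-AM — every shift.
Total cost: 5.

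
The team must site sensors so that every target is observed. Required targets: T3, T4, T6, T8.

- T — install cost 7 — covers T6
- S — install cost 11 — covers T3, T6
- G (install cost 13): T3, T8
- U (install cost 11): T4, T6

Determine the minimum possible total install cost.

24

The greedy cost-per-new-target heuristic would pick S, U, and G for 35, but a cheaper cover exists.
Choose G and U: together they cover T3, T4, T6, T8 — every target.
Total install cost: 13 + 11 = 24.
No cover costs less than 24.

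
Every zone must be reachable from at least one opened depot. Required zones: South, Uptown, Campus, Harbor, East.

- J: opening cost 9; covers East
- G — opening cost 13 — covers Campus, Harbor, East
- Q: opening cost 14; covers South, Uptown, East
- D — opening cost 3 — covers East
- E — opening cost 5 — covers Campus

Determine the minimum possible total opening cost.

27

The greedy cost-per-new-zone heuristic would pick D, E, Q, and G for 35, but a cheaper cover exists.
Choose G and Q: together they cover South, Uptown, Campus, Harbor, East — every zone.
Total opening cost: 13 + 14 = 27.
No cover costs less than 27.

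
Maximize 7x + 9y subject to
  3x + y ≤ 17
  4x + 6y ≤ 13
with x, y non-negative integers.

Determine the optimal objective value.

Relaxing integrality, the LP optimum is 22.75 at (x,y) = (3.25, 0), which is not an integer point.
(x,y)=(3,0): 3·3+1·0=9≤17, 4·3+6·0=12≤13, objective 21.
(x,y)=(2,0): 3·2+1·0=6≤17, 4·2+6·0=8≤13, objective 14.
No feasible integer point exceeds 21.

21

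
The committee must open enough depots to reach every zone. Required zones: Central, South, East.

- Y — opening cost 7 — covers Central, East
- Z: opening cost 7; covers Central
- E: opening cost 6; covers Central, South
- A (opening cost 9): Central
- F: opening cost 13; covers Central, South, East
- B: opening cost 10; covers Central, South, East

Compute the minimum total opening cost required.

10

This is a weighted set-cover instance.
The greedy cost-per-new-zone heuristic would pick E and Y for 13, but a cheaper cover exists.
B alone covers Central, South, East — every zone.
Total opening cost: 10.
No cover costs less than 10.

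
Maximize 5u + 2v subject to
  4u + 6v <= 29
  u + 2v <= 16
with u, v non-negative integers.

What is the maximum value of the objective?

35

The continuous relaxation peaks at (7.25, 0) with value 36.25; rounding to a feasible lattice point costs some objective.
(u,v)=(7,0): 4·7+6·0=28≤29, 1·7+2·0=7≤16, objective 35.
(u,v)=(6,0): 4·6+6·0=24≤29, 1·6+2·0=6≤16, objective 30.
The best lattice point is (7,0), giving 35.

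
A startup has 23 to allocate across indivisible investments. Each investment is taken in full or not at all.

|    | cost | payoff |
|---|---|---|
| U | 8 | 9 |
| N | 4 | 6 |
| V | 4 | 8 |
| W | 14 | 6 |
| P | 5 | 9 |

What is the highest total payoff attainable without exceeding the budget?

32

U + N + V + P: cost 8 + 4 + 4 + 5 = 21 ≤ 23, payoff 9 + 6 + 8 + 9 = 32.
U + V + P: cost 8 + 4 + 5 = 17 ≤ 23, payoff 9 + 8 + 9 = 26.
U + N + P: cost 8 + 4 + 5 = 17 ≤ 23, payoff 9 + 6 + 9 = 24.
Best is U, N, V, and P with total payoff 32.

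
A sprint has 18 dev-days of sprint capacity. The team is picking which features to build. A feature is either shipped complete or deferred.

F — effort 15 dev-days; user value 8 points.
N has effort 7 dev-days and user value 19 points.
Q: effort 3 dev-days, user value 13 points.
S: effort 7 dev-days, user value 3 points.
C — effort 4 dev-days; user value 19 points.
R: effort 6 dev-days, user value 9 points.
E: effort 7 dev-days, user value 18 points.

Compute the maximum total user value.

56

N + C + E: effort 7 + 4 + 7 = 18 ≤ 18, user value 19 + 19 + 18 = 56.
Q + C + E: effort 3 + 4 + 7 = 14 ≤ 18, user value 13 + 19 + 18 = 50.
N + Q + C: effort 7 + 3 + 4 = 14 ≤ 18, user value 19 + 13 + 19 = 51.
Best is N, C, and E with total user value 56.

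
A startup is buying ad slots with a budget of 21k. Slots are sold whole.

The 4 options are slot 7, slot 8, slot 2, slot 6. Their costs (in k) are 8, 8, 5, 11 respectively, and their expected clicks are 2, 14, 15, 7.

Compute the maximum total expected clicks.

31

Take slot 7, slot 8, and slot 2: cost 8 + 8 + 5 = 21 ≤ 21, expected clicks 2 + 14 + 15 = 31.
No other feasible combination does better.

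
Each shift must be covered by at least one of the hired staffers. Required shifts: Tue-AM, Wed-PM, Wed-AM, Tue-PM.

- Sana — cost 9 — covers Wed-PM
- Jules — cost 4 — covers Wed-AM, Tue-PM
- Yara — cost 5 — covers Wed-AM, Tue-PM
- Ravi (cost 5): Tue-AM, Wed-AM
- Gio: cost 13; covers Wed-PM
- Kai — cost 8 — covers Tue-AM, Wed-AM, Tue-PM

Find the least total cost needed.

The greedy cost-per-new-shift heuristic would pick Jules, Ravi, and Sana for 18, but a cheaper cover exists.
Choose Sana and Kai: together they cover Tue-AM, Wed-PM, Wed-AM, Tue-PM — every shift.
Total cost: 9 + 8 = 17.
No cover costs less than 17.

17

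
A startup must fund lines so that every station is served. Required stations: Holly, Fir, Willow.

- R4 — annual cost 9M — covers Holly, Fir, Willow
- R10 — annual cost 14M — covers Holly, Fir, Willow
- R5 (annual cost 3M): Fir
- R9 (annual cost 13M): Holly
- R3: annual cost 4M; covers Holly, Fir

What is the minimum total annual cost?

9

R4 alone covers Holly, Fir, Willow — every station.
Total annual cost: 9.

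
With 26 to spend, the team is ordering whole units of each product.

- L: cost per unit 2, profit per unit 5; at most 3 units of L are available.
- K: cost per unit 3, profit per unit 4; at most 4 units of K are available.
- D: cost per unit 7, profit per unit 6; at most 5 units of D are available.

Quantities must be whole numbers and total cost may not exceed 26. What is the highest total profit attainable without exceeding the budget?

37

This is a bounded integer knapsack.
L has the best ratio (5/2); taking only L gives at most 3×5 = 15 (stopped by the supply cap of 3).
Mixing does better — 3×L, 4×K, and 1×D: cost 25 ≤ 26, profit 3·5 + 4·4 + 1·6 = 37.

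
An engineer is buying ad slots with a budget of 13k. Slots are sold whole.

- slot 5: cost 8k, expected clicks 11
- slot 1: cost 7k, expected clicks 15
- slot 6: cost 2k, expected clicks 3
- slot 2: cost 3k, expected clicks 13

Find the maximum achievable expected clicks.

31

Allowing fractional choices, the relaxed optimum would be about 32.4, but ad slots are indivisible.
slot 1 + slot 6 + slot 2: cost 7 + 2 + 3 = 12 ≤ 13, expected clicks 15 + 3 + 13 = 31.
slot 1 + slot 2: cost 7 + 3 = 10 ≤ 13, expected clicks 15 + 13 = 28.
Best is slot 1, slot 6, and slot 2 with total expected clicks 31.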